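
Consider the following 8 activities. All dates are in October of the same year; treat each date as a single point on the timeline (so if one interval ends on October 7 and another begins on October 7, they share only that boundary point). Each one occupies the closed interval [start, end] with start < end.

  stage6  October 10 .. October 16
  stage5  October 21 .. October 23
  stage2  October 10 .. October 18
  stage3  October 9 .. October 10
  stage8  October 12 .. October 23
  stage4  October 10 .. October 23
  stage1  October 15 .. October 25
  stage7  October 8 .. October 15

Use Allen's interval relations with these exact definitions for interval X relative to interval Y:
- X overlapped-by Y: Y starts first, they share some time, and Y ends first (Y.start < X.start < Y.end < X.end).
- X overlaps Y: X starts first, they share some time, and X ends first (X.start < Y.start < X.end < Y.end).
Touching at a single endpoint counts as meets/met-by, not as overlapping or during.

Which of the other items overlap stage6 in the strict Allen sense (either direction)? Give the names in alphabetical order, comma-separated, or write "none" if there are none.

Target stage6 = [October 10, October 16].
stage1 [October 15, October 25] → overlapped-by → yes.
stage2 [October 10, October 18] → started-by → no.
stage3 [October 9, October 10] → meets → no.
stage4 [October 10, October 23] → started-by → no.
stage5 [October 21, October 23] → after → no.
stage7 [October 8, October 15] → overlaps → yes.
stage8 [October 12, October 23] → overlapped-by → yes.
Result: stage1, stage7, stage8.

stage1, stage7, stage8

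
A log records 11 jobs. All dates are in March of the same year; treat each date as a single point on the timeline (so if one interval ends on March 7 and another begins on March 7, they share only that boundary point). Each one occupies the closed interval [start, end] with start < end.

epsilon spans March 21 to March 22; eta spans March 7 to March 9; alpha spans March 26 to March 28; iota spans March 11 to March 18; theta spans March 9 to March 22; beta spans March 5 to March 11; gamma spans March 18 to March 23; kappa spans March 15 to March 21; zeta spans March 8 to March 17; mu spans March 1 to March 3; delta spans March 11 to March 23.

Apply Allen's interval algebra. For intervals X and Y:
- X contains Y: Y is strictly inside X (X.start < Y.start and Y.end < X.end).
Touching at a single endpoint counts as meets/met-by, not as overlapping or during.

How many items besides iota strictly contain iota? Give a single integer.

Target iota = [March 11, March 18].
alpha [March 26, March 28] → after → no.
beta [March 5, March 11] → meets → no.
delta [March 11, March 23] → started-by → no.
epsilon [March 21, March 22] → after → no.
eta [March 7, March 9] → before → no.
gamma [March 18, March 23] → met-by → no.
kappa [March 15, March 21] → overlapped-by → no.
mu [March 1, March 3] → before → no.
theta [March 9, March 22] → contains → counts.
zeta [March 8, March 17] → overlaps → no.
Total: 1.

1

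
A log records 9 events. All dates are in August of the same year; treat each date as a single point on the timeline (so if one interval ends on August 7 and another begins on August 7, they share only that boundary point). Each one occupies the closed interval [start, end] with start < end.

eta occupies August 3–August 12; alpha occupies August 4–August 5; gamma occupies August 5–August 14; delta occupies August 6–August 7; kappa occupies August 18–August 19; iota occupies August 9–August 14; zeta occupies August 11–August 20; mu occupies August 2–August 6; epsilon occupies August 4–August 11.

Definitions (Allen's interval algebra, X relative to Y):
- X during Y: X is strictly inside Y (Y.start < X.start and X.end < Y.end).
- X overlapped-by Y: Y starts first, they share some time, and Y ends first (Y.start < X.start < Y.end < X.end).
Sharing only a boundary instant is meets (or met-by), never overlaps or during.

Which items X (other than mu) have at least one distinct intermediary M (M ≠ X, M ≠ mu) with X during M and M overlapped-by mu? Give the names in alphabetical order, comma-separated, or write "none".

Target mu = [August 2, August 6].
Intermediaries M with M overlapped-by mu: epsilon, eta, gamma.
Via epsilon — items with X during epsilon: delta.
Via eta — items with X during eta: alpha, delta, epsilon.
Via gamma — items with X during gamma: delta.
Union: alpha, delta, epsilon.

alpha, delta, epsilon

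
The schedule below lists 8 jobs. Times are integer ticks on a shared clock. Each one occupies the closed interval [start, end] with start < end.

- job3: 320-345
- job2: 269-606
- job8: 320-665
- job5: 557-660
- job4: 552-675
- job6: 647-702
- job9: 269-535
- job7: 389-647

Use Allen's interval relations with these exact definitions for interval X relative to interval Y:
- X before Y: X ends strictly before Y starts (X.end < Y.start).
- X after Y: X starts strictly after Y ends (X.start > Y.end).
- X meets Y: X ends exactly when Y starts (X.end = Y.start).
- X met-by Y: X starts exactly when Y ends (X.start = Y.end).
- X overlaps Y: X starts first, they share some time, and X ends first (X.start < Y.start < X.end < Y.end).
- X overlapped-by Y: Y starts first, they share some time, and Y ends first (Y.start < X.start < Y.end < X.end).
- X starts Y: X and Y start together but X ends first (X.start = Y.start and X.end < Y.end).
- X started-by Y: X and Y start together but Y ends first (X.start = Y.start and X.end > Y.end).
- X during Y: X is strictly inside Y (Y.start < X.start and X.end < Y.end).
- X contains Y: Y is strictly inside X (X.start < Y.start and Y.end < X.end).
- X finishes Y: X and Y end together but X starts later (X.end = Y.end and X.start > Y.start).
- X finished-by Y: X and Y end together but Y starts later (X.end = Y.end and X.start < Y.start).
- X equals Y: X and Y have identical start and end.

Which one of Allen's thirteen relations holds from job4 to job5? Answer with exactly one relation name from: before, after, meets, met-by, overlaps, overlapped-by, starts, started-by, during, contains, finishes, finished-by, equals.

job4 = [552, 675]; job5 = [557, 660].
Compare endpoints: job4.start < job5.start, job4.start < job5.end, job4.end > job5.start, job4.end > job5.end.
That pattern is 'contains'.

contains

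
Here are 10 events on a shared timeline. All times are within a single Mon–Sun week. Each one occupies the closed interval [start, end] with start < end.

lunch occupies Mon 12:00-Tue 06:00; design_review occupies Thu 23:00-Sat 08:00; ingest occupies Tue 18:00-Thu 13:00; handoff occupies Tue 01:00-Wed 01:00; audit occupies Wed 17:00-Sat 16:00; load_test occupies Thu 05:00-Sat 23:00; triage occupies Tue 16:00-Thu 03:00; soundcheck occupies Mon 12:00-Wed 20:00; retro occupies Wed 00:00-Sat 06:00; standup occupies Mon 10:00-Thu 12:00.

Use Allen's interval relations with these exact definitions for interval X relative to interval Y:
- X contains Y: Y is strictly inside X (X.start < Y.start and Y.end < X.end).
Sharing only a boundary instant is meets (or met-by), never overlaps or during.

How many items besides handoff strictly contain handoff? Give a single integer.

2

Target handoff = [Tue 01:00, Wed 01:00].
audit [Wed 17:00, Sat 16:00] → after → no.
design_review [Thu 23:00, Sat 08:00] → after → no.
ingest [Tue 18:00, Thu 13:00] → overlapped-by → no.
load_test [Thu 05:00, Sat 23:00] → after → no.
lunch [Mon 12:00, Tue 06:00] → overlaps → no.
retro [Wed 00:00, Sat 06:00] → overlapped-by → no.
soundcheck [Mon 12:00, Wed 20:00] → contains → counts.
standup [Mon 10:00, Thu 12:00] → contains → counts.
triage [Tue 16:00, Thu 03:00] → overlapped-by → no.
Total: 2.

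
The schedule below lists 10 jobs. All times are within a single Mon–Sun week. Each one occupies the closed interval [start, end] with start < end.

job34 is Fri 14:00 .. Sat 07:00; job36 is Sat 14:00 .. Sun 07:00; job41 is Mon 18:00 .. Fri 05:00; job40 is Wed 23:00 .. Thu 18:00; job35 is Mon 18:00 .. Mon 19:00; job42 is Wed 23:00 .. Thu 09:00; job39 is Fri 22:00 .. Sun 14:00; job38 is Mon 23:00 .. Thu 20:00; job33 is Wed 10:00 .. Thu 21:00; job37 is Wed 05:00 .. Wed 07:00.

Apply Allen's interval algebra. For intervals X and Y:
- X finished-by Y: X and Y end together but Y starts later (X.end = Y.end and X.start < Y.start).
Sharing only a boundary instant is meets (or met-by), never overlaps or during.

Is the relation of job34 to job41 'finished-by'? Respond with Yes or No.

No

job34 = [Fri 14:00, Sat 07:00], job41 = [Mon 18:00, Fri 05:00].
Actual relation of job34 to job41: after.
Asked whether 'finished-by' holds → No.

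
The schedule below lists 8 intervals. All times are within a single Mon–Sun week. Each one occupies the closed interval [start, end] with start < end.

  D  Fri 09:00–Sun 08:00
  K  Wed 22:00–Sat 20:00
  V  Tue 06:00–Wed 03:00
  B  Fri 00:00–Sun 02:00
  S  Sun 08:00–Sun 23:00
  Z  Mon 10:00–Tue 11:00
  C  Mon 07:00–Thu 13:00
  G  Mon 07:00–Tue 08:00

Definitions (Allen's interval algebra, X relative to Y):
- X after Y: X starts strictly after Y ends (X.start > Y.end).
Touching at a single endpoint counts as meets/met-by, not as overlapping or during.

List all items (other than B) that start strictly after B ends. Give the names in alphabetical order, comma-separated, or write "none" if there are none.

Target B = [Fri 00:00, Sun 02:00].
C [Mon 07:00, Thu 13:00] → before → no.
D [Fri 09:00, Sun 08:00] → overlapped-by → no.
G [Mon 07:00, Tue 08:00] → before → no.
K [Wed 22:00, Sat 20:00] → overlaps → no.
S [Sun 08:00, Sun 23:00] → after → yes.
V [Tue 06:00, Wed 03:00] → before → no.
Z [Mon 10:00, Tue 11:00] → before → no.
Result: S.

S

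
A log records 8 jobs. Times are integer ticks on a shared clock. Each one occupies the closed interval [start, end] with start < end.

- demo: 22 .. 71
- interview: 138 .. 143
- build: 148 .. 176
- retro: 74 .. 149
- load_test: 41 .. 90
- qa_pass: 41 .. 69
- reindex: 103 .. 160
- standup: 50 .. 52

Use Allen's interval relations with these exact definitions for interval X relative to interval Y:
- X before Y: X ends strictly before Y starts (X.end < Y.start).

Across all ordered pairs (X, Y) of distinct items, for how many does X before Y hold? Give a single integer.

16

Checking all 56 ordered pairs for relation 'before'; matching pairs in alphabetical order:
(demo, build): demo before build ✓
(demo, interview): demo before interview ✓
(demo, reindex): demo before reindex ✓
(demo, retro): demo before retro ✓
(interview, build): interview before build ✓
(load_test, build): load_test before build ✓
(load_test, interview): load_test before interview ✓
(load_test, reindex): load_test before reindex ✓
(qa_pass, build): qa_pass before build ✓
(qa_pass, interview): qa_pass before interview ✓
(qa_pass, reindex): qa_pass before reindex ✓
(qa_pass, retro): qa_pass before retro ✓
(standup, build): standup before build ✓
(standup, interview): standup before interview ✓
(standup, reindex): standup before reindex ✓
(standup, retro): standup before retro ✓
Count: 16.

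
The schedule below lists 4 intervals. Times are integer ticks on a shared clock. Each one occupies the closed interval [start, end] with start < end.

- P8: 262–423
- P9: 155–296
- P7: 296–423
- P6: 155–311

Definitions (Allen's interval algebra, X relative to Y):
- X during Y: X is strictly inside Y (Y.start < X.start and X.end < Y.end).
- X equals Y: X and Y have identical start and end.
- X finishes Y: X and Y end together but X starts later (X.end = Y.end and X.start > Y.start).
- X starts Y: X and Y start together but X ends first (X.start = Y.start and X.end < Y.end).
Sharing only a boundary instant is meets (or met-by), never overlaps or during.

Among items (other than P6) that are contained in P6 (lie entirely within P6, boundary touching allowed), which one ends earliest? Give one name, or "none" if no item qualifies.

Target P6 = [155, 311].
P7 [296, 423] → overlapped-by → excluded.
P8 [262, 423] → overlapped-by → excluded.
P9 [155, 296] → starts → candidate.
Among candidates, earliest end is 296 → P9.

P9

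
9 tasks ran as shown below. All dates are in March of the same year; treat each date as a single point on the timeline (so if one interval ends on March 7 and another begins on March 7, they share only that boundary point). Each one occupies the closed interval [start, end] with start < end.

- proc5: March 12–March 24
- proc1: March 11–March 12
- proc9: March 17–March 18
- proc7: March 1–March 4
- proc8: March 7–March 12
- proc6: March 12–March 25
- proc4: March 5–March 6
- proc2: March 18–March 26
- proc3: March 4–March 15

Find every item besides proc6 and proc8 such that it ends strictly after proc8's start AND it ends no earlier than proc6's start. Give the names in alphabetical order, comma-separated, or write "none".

Conditions: its end is strictly after proc8's start (X.end > March 7) AND its end is no earlier than proc6's start (X.end >= March 12).
proc1: end March 12 > March 7? ✓; end March 12 >= March 12? ✓ → yes.
proc2: end March 26 > March 7? ✓; end March 26 >= March 12? ✓ → yes.
proc3: end March 15 > March 7? ✓; end March 15 >= March 12? ✓ → yes.
proc4: end March 6 > March 7? ✗; end March 6 >= March 12? ✗ → no.
proc5: end March 24 > March 7? ✓; end March 24 >= March 12? ✓ → yes.
proc7: end March 4 > March 7? ✗; end March 4 >= March 12? ✗ → no.
proc9: end March 18 > March 7? ✓; end March 18 >= March 12? ✓ → yes.
Result: proc1, proc2, proc3, proc5, proc9.

proc1, proc2, proc3, proc5, proc9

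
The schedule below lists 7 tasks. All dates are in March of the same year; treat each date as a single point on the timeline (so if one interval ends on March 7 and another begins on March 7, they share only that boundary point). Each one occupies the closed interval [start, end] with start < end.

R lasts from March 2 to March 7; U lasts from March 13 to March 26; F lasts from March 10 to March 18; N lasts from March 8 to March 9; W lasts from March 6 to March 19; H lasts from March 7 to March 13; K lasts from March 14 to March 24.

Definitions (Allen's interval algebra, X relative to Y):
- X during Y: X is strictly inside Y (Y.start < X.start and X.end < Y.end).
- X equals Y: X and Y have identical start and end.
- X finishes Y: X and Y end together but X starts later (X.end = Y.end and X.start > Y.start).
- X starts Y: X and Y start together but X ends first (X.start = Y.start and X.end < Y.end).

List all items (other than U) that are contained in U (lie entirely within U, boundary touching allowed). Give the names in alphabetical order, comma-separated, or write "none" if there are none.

Target U = [March 13, March 26].
F [March 10, March 18] → overlaps → no.
H [March 7, March 13] → meets → no.
K [March 14, March 24] → during → yes.
N [March 8, March 9] → before → no.
R [March 2, March 7] → before → no.
W [March 6, March 19] → overlaps → no.
Result: K.

K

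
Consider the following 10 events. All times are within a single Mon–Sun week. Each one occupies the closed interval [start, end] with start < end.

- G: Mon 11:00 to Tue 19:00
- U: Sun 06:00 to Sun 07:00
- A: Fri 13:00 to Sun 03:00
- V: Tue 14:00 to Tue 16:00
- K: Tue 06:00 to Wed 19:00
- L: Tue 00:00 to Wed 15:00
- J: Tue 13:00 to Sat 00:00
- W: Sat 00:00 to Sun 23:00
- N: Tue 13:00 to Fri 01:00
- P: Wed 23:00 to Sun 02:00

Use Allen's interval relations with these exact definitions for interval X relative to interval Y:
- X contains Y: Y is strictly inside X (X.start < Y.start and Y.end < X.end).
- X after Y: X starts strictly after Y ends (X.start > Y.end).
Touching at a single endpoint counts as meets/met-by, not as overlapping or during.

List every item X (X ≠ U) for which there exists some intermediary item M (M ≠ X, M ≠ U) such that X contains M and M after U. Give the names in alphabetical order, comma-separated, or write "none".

none

Target U = [Sun 06:00, Sun 07:00].
Intermediaries M with M after U: none.
Union: none.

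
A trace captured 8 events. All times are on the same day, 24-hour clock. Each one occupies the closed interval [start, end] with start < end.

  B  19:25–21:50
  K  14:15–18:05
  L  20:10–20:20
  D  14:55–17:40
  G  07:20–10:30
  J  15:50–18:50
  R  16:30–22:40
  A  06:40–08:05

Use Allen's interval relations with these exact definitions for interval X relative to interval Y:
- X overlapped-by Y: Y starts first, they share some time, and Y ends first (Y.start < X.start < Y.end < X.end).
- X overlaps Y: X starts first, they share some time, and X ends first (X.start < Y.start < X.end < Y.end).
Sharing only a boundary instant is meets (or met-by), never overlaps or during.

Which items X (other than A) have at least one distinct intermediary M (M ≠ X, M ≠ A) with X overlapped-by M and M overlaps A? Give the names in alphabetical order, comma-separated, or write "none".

none

Target A = [06:40, 08:05].
Intermediaries M with M overlaps A: none.
Union: none.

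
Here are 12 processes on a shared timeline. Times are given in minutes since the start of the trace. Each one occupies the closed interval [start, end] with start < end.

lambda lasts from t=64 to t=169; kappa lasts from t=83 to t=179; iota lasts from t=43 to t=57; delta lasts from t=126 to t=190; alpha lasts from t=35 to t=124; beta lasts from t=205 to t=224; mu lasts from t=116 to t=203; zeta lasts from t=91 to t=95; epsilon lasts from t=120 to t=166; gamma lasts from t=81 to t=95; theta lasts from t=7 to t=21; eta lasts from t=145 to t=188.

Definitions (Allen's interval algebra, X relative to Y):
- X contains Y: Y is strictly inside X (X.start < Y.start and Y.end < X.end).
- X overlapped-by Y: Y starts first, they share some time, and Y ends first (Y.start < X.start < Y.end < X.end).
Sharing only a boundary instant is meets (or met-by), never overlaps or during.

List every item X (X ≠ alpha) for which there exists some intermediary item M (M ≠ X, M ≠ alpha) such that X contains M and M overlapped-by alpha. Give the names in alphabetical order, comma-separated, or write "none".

Target alpha = [t=35, t=124].
Intermediaries M with M overlapped-by alpha: epsilon, kappa, lambda, mu.
Via epsilon — items with X contains epsilon: kappa, lambda, mu.
Via kappa — items with X contains kappa: none.
Via lambda — items with X contains lambda: none.
Via mu — items with X contains mu: none.
Union: kappa, lambda, mu.

kappa, lambda, mu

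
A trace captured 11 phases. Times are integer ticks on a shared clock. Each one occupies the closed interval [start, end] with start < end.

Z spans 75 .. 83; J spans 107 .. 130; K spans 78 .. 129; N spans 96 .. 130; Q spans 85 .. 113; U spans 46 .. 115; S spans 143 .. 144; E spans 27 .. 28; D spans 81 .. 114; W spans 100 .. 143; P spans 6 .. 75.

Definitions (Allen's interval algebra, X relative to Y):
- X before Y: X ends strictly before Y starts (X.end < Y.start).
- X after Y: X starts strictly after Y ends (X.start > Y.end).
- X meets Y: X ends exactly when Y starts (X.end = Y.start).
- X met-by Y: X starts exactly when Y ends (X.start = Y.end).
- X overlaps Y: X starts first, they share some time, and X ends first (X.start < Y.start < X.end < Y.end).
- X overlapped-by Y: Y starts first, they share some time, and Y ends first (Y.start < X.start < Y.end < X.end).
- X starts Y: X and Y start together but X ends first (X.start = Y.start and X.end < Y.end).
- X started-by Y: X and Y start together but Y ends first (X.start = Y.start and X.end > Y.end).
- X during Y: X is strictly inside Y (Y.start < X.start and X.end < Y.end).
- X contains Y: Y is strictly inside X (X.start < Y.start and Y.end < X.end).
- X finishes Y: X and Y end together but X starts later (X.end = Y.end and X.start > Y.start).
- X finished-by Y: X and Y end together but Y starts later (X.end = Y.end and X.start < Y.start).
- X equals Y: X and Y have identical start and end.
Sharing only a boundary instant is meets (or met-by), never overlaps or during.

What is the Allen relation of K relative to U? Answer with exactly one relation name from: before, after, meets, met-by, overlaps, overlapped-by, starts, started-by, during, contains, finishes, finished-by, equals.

K = [78, 129]; U = [46, 115].
Compare endpoints: K.start > U.start, K.start < U.end, K.end > U.start, K.end > U.end.
That pattern is 'overlapped-by'.

overlapped-by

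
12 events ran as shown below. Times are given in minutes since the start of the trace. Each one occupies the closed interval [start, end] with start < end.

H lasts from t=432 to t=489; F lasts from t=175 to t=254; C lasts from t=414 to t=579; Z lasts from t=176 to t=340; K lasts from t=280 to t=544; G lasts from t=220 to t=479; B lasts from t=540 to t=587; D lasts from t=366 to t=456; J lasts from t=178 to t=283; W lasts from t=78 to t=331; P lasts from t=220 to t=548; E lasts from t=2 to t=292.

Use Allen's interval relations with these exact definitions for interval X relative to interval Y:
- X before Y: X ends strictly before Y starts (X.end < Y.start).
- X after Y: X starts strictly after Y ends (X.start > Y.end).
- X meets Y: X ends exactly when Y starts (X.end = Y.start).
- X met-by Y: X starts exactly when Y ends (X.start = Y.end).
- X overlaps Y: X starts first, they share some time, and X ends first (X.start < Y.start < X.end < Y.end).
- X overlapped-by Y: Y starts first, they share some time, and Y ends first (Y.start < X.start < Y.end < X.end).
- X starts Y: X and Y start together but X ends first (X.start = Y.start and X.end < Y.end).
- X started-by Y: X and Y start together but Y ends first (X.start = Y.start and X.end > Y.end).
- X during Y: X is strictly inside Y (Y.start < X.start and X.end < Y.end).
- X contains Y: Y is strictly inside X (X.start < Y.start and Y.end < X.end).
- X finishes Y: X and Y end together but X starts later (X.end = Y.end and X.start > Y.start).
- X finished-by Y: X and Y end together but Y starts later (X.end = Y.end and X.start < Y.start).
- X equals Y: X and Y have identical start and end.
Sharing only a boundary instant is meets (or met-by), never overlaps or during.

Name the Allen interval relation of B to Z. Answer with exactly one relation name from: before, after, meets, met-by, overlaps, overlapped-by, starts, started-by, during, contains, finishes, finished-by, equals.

after

B = [t=540, t=587]; Z = [t=176, t=340].
Compare endpoints: B.start > Z.start, B.start > Z.end, B.end > Z.start, B.end > Z.end.
That pattern is 'after'.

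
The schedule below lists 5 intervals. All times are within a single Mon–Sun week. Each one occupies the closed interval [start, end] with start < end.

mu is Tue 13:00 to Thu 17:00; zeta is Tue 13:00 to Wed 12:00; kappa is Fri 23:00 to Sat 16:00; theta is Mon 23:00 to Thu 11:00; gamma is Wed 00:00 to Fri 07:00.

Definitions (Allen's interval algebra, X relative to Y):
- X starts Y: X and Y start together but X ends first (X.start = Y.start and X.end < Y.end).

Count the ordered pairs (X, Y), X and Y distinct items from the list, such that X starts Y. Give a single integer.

1

Checking all 20 ordered pairs for relation 'starts'; matching pairs in alphabetical order:
(zeta, mu): zeta starts mu ✓
Count: 1.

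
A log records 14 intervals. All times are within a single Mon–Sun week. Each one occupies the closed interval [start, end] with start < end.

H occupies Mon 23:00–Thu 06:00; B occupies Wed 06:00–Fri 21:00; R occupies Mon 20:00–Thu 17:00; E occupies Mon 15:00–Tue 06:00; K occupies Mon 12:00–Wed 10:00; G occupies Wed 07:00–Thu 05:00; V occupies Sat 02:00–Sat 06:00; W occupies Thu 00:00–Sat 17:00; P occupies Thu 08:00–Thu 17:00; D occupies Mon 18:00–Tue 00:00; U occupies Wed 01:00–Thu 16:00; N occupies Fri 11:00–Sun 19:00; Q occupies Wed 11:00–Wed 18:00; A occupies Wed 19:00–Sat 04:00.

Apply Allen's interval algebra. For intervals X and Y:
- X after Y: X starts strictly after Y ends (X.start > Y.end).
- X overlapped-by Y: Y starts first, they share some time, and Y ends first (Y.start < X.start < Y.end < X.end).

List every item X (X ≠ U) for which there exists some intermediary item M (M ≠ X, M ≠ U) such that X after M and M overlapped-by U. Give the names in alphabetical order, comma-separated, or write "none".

N, V

Target U = [Wed 01:00, Thu 16:00].
Intermediaries M with M overlapped-by U: A, B, P, W.
Via A — items with X after A: none.
Via B — items with X after B: V.
Via P — items with X after P: N, V.
Via W — items with X after W: none.
Union: N, V.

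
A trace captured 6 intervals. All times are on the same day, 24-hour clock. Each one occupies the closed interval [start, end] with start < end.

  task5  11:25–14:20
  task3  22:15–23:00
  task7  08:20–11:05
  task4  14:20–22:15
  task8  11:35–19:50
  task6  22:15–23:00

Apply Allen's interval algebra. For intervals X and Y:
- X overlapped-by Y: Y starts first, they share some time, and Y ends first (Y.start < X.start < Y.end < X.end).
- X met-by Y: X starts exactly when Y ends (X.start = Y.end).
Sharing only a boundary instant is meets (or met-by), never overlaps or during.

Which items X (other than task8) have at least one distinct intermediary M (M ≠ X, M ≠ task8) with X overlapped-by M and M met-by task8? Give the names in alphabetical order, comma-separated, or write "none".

none

Target task8 = [11:35, 19:50].
Intermediaries M with M met-by task8: none.
Union: none.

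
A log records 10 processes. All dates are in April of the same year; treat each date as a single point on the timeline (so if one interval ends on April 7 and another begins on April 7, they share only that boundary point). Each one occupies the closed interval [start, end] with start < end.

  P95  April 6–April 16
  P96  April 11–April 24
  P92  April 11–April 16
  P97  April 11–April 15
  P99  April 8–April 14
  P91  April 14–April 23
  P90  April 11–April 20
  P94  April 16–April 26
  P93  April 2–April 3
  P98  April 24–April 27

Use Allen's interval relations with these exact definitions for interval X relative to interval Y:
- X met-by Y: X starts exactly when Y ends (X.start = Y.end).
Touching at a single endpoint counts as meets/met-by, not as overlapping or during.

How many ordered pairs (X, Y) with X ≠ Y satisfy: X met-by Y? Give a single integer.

Checking all 90 ordered pairs for relation 'met-by'; matching pairs in alphabetical order:
(P91, P99): P91 met-by P99 ✓
(P94, P92): P94 met-by P92 ✓
(P94, P95): P94 met-by P95 ✓
(P98, P96): P98 met-by P96 ✓
Count: 4.

4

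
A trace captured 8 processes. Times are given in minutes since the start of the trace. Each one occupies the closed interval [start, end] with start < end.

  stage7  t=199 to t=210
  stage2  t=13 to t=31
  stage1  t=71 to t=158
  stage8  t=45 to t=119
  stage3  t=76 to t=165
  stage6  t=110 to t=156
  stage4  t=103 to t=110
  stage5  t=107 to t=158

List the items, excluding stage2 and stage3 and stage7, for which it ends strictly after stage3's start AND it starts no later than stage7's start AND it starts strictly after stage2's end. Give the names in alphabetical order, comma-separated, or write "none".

stage1, stage4, stage5, stage6, stage8

Conditions: its end is strictly after stage3's start (X.end > t=76) AND its start is no later than stage7's start (X.start <= t=199) AND its start is strictly after stage2's end (X.start > t=31).
stage1: end t=158 > t=76? ✓; start t=71 <= t=199? ✓; start t=71 > t=31? ✓ → yes.
stage4: end t=110 > t=76? ✓; start t=103 <= t=199? ✓; start t=103 > t=31? ✓ → yes.
stage5: end t=158 > t=76? ✓; start t=107 <= t=199? ✓; start t=107 > t=31? ✓ → yes.
stage6: end t=156 > t=76? ✓; start t=110 <= t=199? ✓; start t=110 > t=31? ✓ → yes.
stage8: end t=119 > t=76? ✓; start t=45 <= t=199? ✓; start t=45 > t=31? ✓ → yes.
Result: stage1, stage4, stage5, stage6, stage8.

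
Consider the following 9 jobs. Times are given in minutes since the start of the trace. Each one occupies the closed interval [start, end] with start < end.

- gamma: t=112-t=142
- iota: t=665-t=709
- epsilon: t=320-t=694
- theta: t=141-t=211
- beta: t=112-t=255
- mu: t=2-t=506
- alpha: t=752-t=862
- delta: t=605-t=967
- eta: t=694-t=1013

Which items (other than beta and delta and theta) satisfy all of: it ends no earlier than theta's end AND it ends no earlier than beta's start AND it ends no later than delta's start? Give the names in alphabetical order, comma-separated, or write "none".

mu

Conditions: its end is no earlier than theta's end (X.end >= t=211) AND its end is no earlier than beta's start (X.end >= t=112) AND its end is no later than delta's start (X.end <= t=605).
alpha: end t=862 >= t=211? ✓; end t=862 >= t=112? ✓; end t=862 <= t=605? ✗ → no.
epsilon: end t=694 >= t=211? ✓; end t=694 >= t=112? ✓; end t=694 <= t=605? ✗ → no.
eta: end t=1013 >= t=211? ✓; end t=1013 >= t=112? ✓; end t=1013 <= t=605? ✗ → no.
gamma: end t=142 >= t=211? ✗; end t=142 >= t=112? ✓; end t=142 <= t=605? ✓ → no.
iota: end t=709 >= t=211? ✓; end t=709 >= t=112? ✓; end t=709 <= t=605? ✗ → no.
mu: end t=506 >= t=211? ✓; end t=506 >= t=112? ✓; end t=506 <= t=605? ✓ → yes.
Result: mu.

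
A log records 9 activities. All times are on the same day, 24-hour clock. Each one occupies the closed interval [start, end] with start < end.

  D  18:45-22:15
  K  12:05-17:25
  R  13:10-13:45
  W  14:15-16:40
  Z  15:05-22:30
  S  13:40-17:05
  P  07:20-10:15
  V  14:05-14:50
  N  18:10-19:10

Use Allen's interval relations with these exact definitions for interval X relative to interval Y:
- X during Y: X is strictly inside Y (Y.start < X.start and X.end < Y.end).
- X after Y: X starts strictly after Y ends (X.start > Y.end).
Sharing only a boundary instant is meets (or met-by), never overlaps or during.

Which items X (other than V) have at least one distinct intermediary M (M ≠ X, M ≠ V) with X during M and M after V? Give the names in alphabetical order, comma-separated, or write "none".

D, N

Target V = [14:05, 14:50].
Intermediaries M with M after V: D, N, Z.
Via D — items with X during D: none.
Via N — items with X during N: none.
Via Z — items with X during Z: D, N.
Union: D, N.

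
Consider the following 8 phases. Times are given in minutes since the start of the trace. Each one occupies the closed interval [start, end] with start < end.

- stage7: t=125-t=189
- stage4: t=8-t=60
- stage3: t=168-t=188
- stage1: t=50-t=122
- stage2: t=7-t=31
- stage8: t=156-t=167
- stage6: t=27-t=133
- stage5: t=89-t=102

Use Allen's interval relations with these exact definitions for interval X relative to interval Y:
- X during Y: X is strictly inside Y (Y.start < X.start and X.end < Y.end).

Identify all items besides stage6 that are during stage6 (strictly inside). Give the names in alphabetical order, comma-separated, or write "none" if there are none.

stage1, stage5

Target stage6 = [t=27, t=133].
stage1 [t=50, t=122] → during → yes.
stage2 [t=7, t=31] → overlaps → no.
stage3 [t=168, t=188] → after → no.
stage4 [t=8, t=60] → overlaps → no.
stage5 [t=89, t=102] → during → yes.
stage7 [t=125, t=189] → overlapped-by → no.
stage8 [t=156, t=167] → after → no.
Result: stage1, stage5.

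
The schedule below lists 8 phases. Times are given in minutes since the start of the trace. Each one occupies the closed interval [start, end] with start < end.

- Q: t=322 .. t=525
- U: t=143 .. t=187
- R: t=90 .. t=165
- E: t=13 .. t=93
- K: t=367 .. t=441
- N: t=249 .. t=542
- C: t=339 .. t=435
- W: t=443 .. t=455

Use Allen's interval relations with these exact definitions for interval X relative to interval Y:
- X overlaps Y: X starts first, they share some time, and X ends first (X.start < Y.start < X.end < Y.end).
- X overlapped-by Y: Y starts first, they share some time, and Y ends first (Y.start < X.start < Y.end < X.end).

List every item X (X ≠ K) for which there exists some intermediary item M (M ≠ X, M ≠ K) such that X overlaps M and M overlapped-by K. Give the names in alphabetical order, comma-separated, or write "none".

none

Target K = [t=367, t=441].
Intermediaries M with M overlapped-by K: none.
Union: none.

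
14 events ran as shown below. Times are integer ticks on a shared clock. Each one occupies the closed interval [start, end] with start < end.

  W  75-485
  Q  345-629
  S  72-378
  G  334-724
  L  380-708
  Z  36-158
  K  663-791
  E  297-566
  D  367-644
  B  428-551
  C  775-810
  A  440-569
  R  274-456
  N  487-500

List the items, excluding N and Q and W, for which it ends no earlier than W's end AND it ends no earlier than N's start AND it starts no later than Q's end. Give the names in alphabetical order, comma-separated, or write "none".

A, B, D, E, G, L

Conditions: its end is no earlier than W's end (X.end >= 485) AND its end is no earlier than N's start (X.end >= 487) AND its start is no later than Q's end (X.start <= 629).
A: end 569 >= 485? ✓; end 569 >= 487? ✓; start 440 <= 629? ✓ → yes.
B: end 551 >= 485? ✓; end 551 >= 487? ✓; start 428 <= 629? ✓ → yes.
C: end 810 >= 485? ✓; end 810 >= 487? ✓; start 775 <= 629? ✗ → no.
D: end 644 >= 485? ✓; end 644 >= 487? ✓; start 367 <= 629? ✓ → yes.
E: end 566 >= 485? ✓; end 566 >= 487? ✓; start 297 <= 629? ✓ → yes.
G: end 724 >= 485? ✓; end 724 >= 487? ✓; start 334 <= 629? ✓ → yes.
K: end 791 >= 485? ✓; end 791 >= 487? ✓; start 663 <= 629? ✗ → no.
L: end 708 >= 485? ✓; end 708 >= 487? ✓; start 380 <= 629? ✓ → yes.
R: end 456 >= 485? ✗; end 456 >= 487? ✗; start 274 <= 629? ✓ → no.
S: end 378 >= 485? ✗; end 378 >= 487? ✗; start 72 <= 629? ✓ → no.
Z: end 158 >= 485? ✗; end 158 >= 487? ✗; start 36 <= 629? ✓ → no.
Result: A, B, D, E, G, L.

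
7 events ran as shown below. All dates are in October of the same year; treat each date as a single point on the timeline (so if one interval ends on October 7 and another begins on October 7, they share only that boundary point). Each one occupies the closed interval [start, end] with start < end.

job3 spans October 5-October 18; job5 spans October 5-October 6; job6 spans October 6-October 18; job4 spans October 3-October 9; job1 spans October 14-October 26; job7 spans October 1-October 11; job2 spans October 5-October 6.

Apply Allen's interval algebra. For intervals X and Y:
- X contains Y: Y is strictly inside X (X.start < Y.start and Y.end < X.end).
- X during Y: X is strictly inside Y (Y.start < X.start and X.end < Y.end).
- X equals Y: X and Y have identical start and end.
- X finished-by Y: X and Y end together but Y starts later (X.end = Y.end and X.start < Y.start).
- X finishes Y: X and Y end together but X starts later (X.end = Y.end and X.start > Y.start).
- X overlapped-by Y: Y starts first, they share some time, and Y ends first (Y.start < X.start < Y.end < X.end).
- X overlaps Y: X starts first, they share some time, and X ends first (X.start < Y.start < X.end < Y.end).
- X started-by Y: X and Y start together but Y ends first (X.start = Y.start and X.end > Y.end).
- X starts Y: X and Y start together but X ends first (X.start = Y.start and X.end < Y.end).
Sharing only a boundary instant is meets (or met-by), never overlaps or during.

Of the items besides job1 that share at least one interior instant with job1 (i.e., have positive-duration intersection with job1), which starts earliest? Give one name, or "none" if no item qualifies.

job3

Target job1 = [October 14, October 26].
job2 [October 5, October 6] → before → excluded.
job3 [October 5, October 18] → overlaps → candidate.
job4 [October 3, October 9] → before → excluded.
job5 [October 5, October 6] → before → excluded.
job6 [October 6, October 18] → overlaps → candidate.
job7 [October 1, October 11] → before → excluded.
Among candidates, earliest start is October 5 → job3.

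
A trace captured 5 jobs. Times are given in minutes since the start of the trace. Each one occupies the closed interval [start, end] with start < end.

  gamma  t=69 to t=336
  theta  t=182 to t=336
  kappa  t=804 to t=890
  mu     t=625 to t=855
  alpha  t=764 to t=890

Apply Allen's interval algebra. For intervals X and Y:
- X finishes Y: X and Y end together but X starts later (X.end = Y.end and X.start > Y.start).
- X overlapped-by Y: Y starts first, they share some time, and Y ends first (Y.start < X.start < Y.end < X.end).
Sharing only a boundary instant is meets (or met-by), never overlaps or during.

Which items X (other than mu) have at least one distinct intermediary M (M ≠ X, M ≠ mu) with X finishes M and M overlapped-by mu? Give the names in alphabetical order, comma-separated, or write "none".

kappa

Target mu = [t=625, t=855].
Intermediaries M with M overlapped-by mu: alpha, kappa.
Via alpha — items with X finishes alpha: kappa.
Via kappa — items with X finishes kappa: none.
Union: kappa.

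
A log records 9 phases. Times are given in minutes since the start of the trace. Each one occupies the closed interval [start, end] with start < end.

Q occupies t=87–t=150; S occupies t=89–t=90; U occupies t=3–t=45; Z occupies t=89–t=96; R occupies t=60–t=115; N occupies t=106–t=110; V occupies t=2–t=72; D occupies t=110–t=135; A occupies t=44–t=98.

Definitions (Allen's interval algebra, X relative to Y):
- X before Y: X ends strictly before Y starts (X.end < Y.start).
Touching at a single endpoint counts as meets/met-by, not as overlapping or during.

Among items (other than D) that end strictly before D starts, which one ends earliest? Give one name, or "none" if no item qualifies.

Target D = [t=110, t=135].
A [t=44, t=98] → before → candidate.
N [t=106, t=110] → meets → excluded.
Q [t=87, t=150] → contains → excluded.
R [t=60, t=115] → overlaps → excluded.
S [t=89, t=90] → before → candidate.
U [t=3, t=45] → before → candidate.
V [t=2, t=72] → before → candidate.
Z [t=89, t=96] → before → candidate.
Among candidates, earliest end is t=45 → U.

U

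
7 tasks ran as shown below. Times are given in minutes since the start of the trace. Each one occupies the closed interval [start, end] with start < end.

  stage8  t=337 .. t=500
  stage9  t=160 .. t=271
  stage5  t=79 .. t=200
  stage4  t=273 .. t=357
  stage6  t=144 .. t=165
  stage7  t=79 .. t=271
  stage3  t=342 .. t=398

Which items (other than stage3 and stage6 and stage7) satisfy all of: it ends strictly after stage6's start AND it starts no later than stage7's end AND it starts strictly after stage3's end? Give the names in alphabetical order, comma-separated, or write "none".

Conditions: its end is strictly after stage6's start (X.end > t=144) AND its start is no later than stage7's end (X.start <= t=271) AND its start is strictly after stage3's end (X.start > t=398).
stage4: end t=357 > t=144? ✓; start t=273 <= t=271? ✗; start t=273 > t=398? ✗ → no.
stage5: end t=200 > t=144? ✓; start t=79 <= t=271? ✓; start t=79 > t=398? ✗ → no.
stage8: end t=500 > t=144? ✓; start t=337 <= t=271? ✗; start t=337 > t=398? ✗ → no.
stage9: end t=271 > t=144? ✓; start t=160 <= t=271? ✓; start t=160 > t=398? ✗ → no.
Result: none.

none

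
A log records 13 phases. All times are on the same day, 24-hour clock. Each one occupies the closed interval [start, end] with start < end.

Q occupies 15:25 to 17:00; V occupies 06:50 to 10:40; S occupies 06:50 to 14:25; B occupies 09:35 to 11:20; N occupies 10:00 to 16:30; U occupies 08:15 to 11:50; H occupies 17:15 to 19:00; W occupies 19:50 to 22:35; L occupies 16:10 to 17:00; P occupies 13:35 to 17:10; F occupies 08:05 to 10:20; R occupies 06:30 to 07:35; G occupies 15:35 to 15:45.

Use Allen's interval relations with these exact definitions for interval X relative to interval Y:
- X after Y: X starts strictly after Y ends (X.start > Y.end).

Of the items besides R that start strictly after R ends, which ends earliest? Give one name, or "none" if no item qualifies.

F

Target R = [06:30, 07:35].
B [09:35, 11:20] → after → candidate.
F [08:05, 10:20] → after → candidate.
G [15:35, 15:45] → after → candidate.
H [17:15, 19:00] → after → candidate.
L [16:10, 17:00] → after → candidate.
N [10:00, 16:30] → after → candidate.
P [13:35, 17:10] → after → candidate.
Q [15:25, 17:00] → after → candidate.
S [06:50, 14:25] → overlapped-by → excluded.
U [08:15, 11:50] → after → candidate.
V [06:50, 10:40] → overlapped-by → excluded.
W [19:50, 22:35] → after → candidate.
Among candidates, earliest end is 10:20 → F.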